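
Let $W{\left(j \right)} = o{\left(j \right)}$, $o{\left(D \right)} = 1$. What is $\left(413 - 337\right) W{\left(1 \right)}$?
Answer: $76$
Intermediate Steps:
$W{\left(j \right)} = 1$
$\left(413 - 337\right) W{\left(1 \right)} = \left(413 - 337\right) 1 = 76 \cdot 1 = 76$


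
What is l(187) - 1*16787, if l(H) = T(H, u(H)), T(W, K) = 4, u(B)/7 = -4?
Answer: -16783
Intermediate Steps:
u(B) = -28 (u(B) = 7*(-4) = -28)
l(H) = 4
l(187) - 1*16787 = 4 - 1*16787 = 4 - 16787 = -16783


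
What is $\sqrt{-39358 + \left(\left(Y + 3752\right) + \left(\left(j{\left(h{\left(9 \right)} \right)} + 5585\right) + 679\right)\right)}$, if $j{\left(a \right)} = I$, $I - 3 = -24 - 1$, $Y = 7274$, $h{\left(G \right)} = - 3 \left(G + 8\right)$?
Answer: $47 i \sqrt{10} \approx 148.63 i$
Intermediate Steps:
$h{\left(G \right)} = -24 - 3 G$ ($h{\left(G \right)} = - 3 \left(8 + G\right) = -24 - 3 G$)
$I = -22$ ($I = 3 - 25 = -22$)
$j{\left(a \right)} = -22$
$\sqrt{-39358 + \left(\left(Y + 3752\right) + \left(\left(j{\left(h{\left(9 \right)} \right)} + 5585\right) + 679\right)\right)} = \sqrt{-39358 + \left(\left(7274 + 3752\right) + \left(\left(-22 + 5585\right) + 679\right)\right)} = \sqrt{-39358 + \left(11026 + \left(5563 + 679\right)\right)} = \sqrt{-39358 + \left(11026 + 6242\right)} = \sqrt{-39358 + 17268} = \sqrt{-22090} = 47 i \sqrt{10}$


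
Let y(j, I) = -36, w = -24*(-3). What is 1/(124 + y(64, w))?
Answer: 1/88 ≈ 0.011364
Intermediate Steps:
w = 72
1/(124 + y(64, w)) = 1/(124 - 36) = 1/88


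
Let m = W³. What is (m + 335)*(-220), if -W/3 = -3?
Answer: -234080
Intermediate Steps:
W = 9 (W = -3*(-3) = 9)
m = 729 (m = 9³ = 729)
(m + 335)*(-220) = (729 + 335)*(-220) = 1064*(-220) = -234080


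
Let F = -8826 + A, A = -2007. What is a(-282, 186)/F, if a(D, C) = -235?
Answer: 235/10833 ≈ 0.021693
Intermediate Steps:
F = -10833 (F = -8826 - 2007 = -10833)
a(-282, 186)/F = -235/(-10833) = -235*(-1/10833) = 235/10833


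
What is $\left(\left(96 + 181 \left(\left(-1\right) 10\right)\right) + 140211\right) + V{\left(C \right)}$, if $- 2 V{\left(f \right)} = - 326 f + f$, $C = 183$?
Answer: $\frac{336469}{2} \approx 1.6823 \cdot 10^{5}$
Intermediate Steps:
$V{\left(f \right)} = \frac{325 f}{2}$ ($V{\left(f \right)} = - \frac{- 326 f + f}{2} = - \frac{\left(-325\right) f}{2} = \frac{325 f}{2}$)
$\left(\left(96 + 181 \left(\left(-1\right) 10\right)\right) + 140211\right) + V{\left(C \right)} = \left(\left(96 + 181 \left(\left(-1\right) 10\right)\right) + 140211\right) + \frac{325}{2} \cdot 183 = \left(\left(96 + 181 \left(-10\right)\right) + 140211\right) + \frac{59475}{2} = \left(\left(96 - 1810\right) + 140211\right) + \frac{59475}{2} = \left(-1714 + 140211\right) + \frac{59475}{2} = 138497 + \frac{59475}{2} = \frac{336469}{2}$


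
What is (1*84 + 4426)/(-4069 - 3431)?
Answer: -451/750 ≈ -0.60133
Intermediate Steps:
(1*84 + 4426)/(-4069 - 3431) = (84 + 4426)/(-7500) = 4510*(-1/7500) = -451/750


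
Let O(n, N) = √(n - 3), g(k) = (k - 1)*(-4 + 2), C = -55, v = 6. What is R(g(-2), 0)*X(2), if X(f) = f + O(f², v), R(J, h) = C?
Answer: -165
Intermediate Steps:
g(k) = 2 - 2*k (g(k) = (-1 + k)*(-2) = 2 - 2*k)
R(J, h) = -55
O(n, N) = √(-3 + n)
X(f) = f + √(-3 + f²)
R(g(-2), 0)*X(2) = -55*(2 + √(-3 + 2²)) = -55*(2 + √(-3 + 4)) = -55*(2 + √1) = -55*(2 + 1) = -55*3 = -165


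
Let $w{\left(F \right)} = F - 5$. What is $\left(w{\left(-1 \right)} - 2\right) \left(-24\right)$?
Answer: $192$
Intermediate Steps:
$w{\left(F \right)} = -5 + F$ ($w{\left(F \right)} = F - 5 = -5 + F$)
$\left(w{\left(-1 \right)} - 2\right) \left(-24\right) = \left(\left(-5 - 1\right) - 2\right) \left(-24\right) = \left(-6 - 2\right) \left(-24\right) = \left(-8\right) \left(-24\right) = 192$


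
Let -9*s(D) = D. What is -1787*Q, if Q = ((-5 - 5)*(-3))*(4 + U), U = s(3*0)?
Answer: -214440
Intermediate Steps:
s(D) = -D/9
U = 0 (U = -0/3 = -⅑*0 = 0)
Q = 120 (Q = ((-5 - 5)*(-3))*(4 + 0) = -10*(-3)*4 = 30*4 = 120)
-1787*Q = -1787*120 = -214440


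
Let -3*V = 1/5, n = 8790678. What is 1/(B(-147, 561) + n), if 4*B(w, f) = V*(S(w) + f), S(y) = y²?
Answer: 2/17580617 ≈ 1.1376e-7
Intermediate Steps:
V = -1/15 (V = -⅓/5 = -⅓*⅕ = -1/15 ≈ -0.066667)
B(w, f) = -f/60 - w²/60 (B(w, f) = (-(w² + f)/15)/4 = (-(f + w²)/15)/4 = (-f/15 - w²/15)/4 = -f/60 - w²/60)
1/(B(-147, 561) + n) = 1/((-1/60*561 - 1/60*(-147)²) + 8790678) = 1/((-187/20 - 1/60*21609) + 8790678) = 1/((-187/20 - 7203/20) + 8790678) = 1/(-739/2 + 8790678) = 1/(17580617/2) = 2/17580617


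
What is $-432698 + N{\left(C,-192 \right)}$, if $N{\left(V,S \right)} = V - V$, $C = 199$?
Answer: $-432698$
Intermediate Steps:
$N{\left(V,S \right)} = 0$
$-432698 + N{\left(C,-192 \right)} = -432698 + 0 = -432698$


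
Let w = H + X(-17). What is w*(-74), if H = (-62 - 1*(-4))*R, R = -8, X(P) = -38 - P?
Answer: -32782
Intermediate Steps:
H = 464 (H = (-62 - 1*(-4))*(-8) = (-62 + 4)*(-8) = -58*(-8) = 464)
w = 443 (w = 464 + (-38 - 1*(-17)) = 464 + (-38 + 17) = 464 - 21 = 443)
w*(-74) = 443*(-74) = -32782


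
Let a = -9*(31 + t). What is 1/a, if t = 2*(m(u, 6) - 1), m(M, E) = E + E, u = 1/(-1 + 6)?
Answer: -1/477 ≈ -0.0020964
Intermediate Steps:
u = ⅕ (u = 1/5 = ⅕ ≈ 0.20000)
m(M, E) = 2*E
t = 22 (t = 2*(2*6 - 1) = 2*(12 - 1) = 2*11 = 22)
a = -477 (a = -9*(31 + 22) = -9*53 = -477)
1/a = 1/(-477) = -1/477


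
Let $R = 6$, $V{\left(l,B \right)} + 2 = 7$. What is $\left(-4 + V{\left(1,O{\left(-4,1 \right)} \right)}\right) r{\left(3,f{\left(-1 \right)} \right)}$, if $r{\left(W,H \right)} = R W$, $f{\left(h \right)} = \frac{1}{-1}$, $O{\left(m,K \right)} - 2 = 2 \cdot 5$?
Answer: $18$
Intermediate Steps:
$O{\left(m,K \right)} = 12$ ($O{\left(m,K \right)} = 2 + 2 \cdot 5 = 2 + 10 = 12$)
$V{\left(l,B \right)} = 5$ ($V{\left(l,B \right)} = -2 + 7 = 5$)
$f{\left(h \right)} = -1$
$r{\left(W,H \right)} = 6 W$
$\left(-4 + V{\left(1,O{\left(-4,1 \right)} \right)}\right) r{\left(3,f{\left(-1 \right)} \right)} = \left(-4 + 5\right) 6 \cdot 3 = 1 \cdot 18 = 18$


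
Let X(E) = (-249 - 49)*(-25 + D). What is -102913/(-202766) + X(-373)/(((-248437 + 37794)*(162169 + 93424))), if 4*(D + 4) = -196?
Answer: 426208889497391/839745660895618 ≈ 0.50755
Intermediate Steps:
D = -53 (D = -4 + (¼)*(-196) = -4 - 49 = -53)
X(E) = 23244 (X(E) = (-249 - 49)*(-25 - 53) = -298*(-78) = 23244)
-102913/(-202766) + X(-373)/(((-248437 + 37794)*(162169 + 93424))) = -102913/(-202766) + 23244/(((-248437 + 37794)*(162169 + 93424))) = -102913*(-1/202766) + 23244/((-210643*255593)) = 102913/202766 + 23244/(-53838876299) = 102913/202766 + 23244*(-1/53838876299) = 102913/202766 - 1788/4141452023 = 426208889497391/839745660895618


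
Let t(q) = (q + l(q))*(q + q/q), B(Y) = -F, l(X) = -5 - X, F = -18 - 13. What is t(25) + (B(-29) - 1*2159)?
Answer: -2258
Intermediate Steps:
F = -31
B(Y) = 31 (B(Y) = -1*(-31) = 31)
t(q) = -5 - 5*q (t(q) = (q + (-5 - q))*(q + q/q) = -5*(q + 1) = -5*(1 + q) = -5 - 5*q)
t(25) + (B(-29) - 1*2159) = (-5 - 5*25) + (31 - 1*2159) = (-5 - 125) + (31 - 2159) = -130 - 2128 = -2258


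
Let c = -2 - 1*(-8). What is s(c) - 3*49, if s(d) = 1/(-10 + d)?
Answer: -589/4 ≈ -147.25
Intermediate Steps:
c = 6 (c = -2 + 8 = 6)
s(c) - 3*49 = 1/(-10 + 6) - 3*49 = 1/(-4) - 1*147 = -¼ - 147 = -589/4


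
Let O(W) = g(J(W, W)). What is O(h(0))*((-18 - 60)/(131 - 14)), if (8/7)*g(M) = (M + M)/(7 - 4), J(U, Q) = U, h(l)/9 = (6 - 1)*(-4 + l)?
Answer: 70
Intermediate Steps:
h(l) = -180 + 45*l (h(l) = 9*((6 - 1)*(-4 + l)) = 9*(5*(-4 + l)) = 9*(-20 + 5*l) = -180 + 45*l)
g(M) = 7*M/12 (g(M) = 7*((M + M)/(7 - 4))/8 = 7*((2*M)/3)/8 = 7*((2*M)*(⅓))/8 = 7*(2*M/3)/8 = 7*M/12)
O(W) = 7*W/12
O(h(0))*((-18 - 60)/(131 - 14)) = (7*(-180 + 45*0)/12)*((-18 - 60)/(131 - 14)) = (7*(-180 + 0)/12)*(-78/117) = ((7/12)*(-180))*(-78*1/117) = -105*(-⅔) = 70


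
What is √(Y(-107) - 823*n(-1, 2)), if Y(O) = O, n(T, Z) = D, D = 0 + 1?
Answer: I*√930 ≈ 30.496*I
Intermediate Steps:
D = 1
n(T, Z) = 1
√(Y(-107) - 823*n(-1, 2)) = √(-107 - 823*1) = √(-107 - 823) = √(-930) = I*√930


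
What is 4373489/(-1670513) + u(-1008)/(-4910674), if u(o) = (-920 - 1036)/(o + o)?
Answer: -3608099097520067/1378161918968016 ≈ -2.6180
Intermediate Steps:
u(o) = -978/o (u(o) = -1956*1/(2*o) = -978/o)
4373489/(-1670513) + u(-1008)/(-4910674) = 4373489/(-1670513) - 978/(-1008)/(-4910674) = 4373489*(-1/1670513) - 978*(-1/1008)*(-1/4910674) = -4373489/1670513 + (163/168)*(-1/4910674) = -4373489/1670513 - 163/824993232 = -3608099097520067/1378161918968016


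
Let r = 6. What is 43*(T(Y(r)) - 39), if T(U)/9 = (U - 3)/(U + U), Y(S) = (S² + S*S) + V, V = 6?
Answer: -77529/52 ≈ -1490.9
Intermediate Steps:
Y(S) = 6 + 2*S² (Y(S) = (S² + S*S) + 6 = (S² + S²) + 6 = 2*S² + 6 = 6 + 2*S²)
T(U) = 9*(-3 + U)/(2*U) (T(U) = 9*((U - 3)/(U + U)) = 9*((-3 + U)/((2*U))) = 9*((-3 + U)*(1/(2*U))) = 9*((-3 + U)/(2*U)) = 9*(-3 + U)/(2*U))
43*(T(Y(r)) - 39) = 43*(9*(-3 + (6 + 2*6²))/(2*(6 + 2*6²)) - 39) = 43*(9*(-3 + (6 + 2*36))/(2*(6 + 2*36)) - 39) = 43*(9*(-3 + (6 + 72))/(2*(6 + 72)) - 39) = 43*((9/2)*(-3 + 78)/78 - 39) = 43*((9/2)*(1/78)*75 - 39) = 43*(225/52 - 39) = 43*(-1803/52) = -77529/52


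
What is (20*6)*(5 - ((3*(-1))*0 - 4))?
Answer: 1080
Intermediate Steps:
(20*6)*(5 - ((3*(-1))*0 - 4)) = 120*(5 - (-3*0 - 4)) = 120*(5 - (0 - 4)) = 120*(5 - 1*(-4)) = 120*(5 + 4) = 120*9 = 1080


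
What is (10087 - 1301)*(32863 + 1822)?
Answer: 304742410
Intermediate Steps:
(10087 - 1301)*(32863 + 1822) = 8786*34685 = 304742410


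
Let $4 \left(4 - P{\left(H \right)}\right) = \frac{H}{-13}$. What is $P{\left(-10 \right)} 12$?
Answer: $\frac{594}{13} \approx 45.692$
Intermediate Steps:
$P{\left(H \right)} = 4 + \frac{H}{52}$ ($P{\left(H \right)} = 4 - \frac{H \frac{1}{-13}}{4} = 4 - \frac{H \left(- \frac{1}{13}\right)}{4} = 4 - \frac{\left(- \frac{1}{13}\right) H}{4} = 4 + \frac{H}{52}$)
$P{\left(-10 \right)} 12 = \left(4 + \frac{1}{52} \left(-10\right)\right) 12 = \left(4 - \frac{5}{26}\right) 12 = \frac{99}{26} \cdot 12 = \frac{594}{13}$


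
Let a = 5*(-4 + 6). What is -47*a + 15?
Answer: -455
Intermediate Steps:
a = 10 (a = 5*2 = 10)
-47*a + 15 = -47*10 + 15 = -470 + 15 = -455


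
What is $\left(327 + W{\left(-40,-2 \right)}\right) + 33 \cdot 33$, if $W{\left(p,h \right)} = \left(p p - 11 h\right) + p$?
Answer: $2998$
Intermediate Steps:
$W{\left(p,h \right)} = p + p^{2} - 11 h$ ($W{\left(p,h \right)} = \left(p^{2} - 11 h\right) + p = p + p^{2} - 11 h$)
$\left(327 + W{\left(-40,-2 \right)}\right) + 33 \cdot 33 = \left(327 - \left(18 - 1600\right)\right) + 33 \cdot 33 = \left(327 + \left(-40 + 1600 + 22\right)\right) + 1089 = \left(327 + 1582\right) + 1089 = 1909 + 1089 = 2998$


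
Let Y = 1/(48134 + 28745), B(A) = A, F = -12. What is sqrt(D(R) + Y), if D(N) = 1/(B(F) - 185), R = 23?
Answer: I*sqrt(1161361389166)/15145163 ≈ 0.071156*I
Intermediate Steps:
D(N) = -1/197 (D(N) = 1/(-12 - 185) = 1/(-197) = -1/197)
Y = 1/76879 ≈ 1.3007e-5
sqrt(D(R) + Y) = sqrt(-1/197 + 1/76879) = sqrt(-76682/15145163) = I*sqrt(1161361389166)/15145163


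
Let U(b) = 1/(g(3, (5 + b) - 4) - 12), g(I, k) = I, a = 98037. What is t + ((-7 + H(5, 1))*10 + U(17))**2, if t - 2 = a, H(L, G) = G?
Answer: 8233840/81 ≈ 1.0165e+5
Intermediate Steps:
t = 98039 (t = 2 + 98037 = 98039)
U(b) = -1/9 (U(b) = 1/(3 - 12) = 1/(-9) = -1/9)
t + ((-7 + H(5, 1))*10 + U(17))**2 = 98039 + ((-7 + 1)*10 - 1/9)**2 = 98039 + (-6*10 - 1/9)**2 = 98039 + (-60 - 1/9)**2 = 98039 + (-541/9)**2 = 98039 + 292681/81 = 8233840/81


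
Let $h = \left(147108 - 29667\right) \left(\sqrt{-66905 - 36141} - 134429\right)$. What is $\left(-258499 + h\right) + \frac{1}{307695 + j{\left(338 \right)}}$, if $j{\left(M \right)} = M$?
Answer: $- \frac{4863143279148703}{308033} + 117441 i \sqrt{103046} \approx -1.5788 \cdot 10^{10} + 3.7699 \cdot 10^{7} i$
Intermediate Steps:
$h = -15787476189 + 117441 i \sqrt{103046}$ ($h = 117441 \left(\sqrt{-103046} - 134429\right) = 117441 \left(i \sqrt{103046} - 134429\right) = 117441 \left(-134429 + i \sqrt{103046}\right) = -15787476189 + 117441 i \sqrt{103046} \approx -1.5787 \cdot 10^{10} + 3.7699 \cdot 10^{7} i$)
$\left(-258499 + h\right) + \frac{1}{307695 + j{\left(338 \right)}} = \left(-258499 - \left(15787476189 - 117441 i \sqrt{103046}\right)\right) + \frac{1}{307695 + 338} = \left(-15787734688 + 117441 i \sqrt{103046}\right) + \frac{1}{308033} = - \frac{4863143279148703}{308033} + 117441 i \sqrt{103046}$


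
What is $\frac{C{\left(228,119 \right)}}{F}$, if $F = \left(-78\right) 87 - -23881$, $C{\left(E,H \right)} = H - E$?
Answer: $- \frac{109}{17095} \approx -0.0063761$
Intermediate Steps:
$F = 17095$ ($F = -6786 + 23881 = 17095$)
$\frac{C{\left(228,119 \right)}}{F} = \frac{119 - 228}{17095} = \left(119 - 228\right) \frac{1}{17095} = \left(-109\right) \frac{1}{17095} = - \frac{109}{17095}$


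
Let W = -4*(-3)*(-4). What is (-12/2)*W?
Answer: 288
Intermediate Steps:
W = -48 (W = 12*(-4) = -48)
(-12/2)*W = (-12/2)*(-48) = ((½)*(-12))*(-48) = -6*(-48) = 288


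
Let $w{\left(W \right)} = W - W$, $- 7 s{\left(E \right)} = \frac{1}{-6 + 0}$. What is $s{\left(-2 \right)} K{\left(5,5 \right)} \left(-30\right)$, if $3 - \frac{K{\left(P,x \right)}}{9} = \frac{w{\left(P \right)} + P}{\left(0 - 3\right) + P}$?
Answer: $- \frac{45}{14} \approx -3.2143$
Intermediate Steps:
$s{\left(E \right)} = \frac{1}{42}$ ($s{\left(E \right)} = - \frac{1}{7 \left(-6 + 0\right)} = - \frac{1}{7 \left(-6\right)} = \left(- \frac{1}{7}\right) \left(- \frac{1}{6}\right) = \frac{1}{42}$)
$w{\left(W \right)} = 0$
$K{\left(P,x \right)} = 27 - \frac{9 P}{-3 + P}$ ($K{\left(P,x \right)} = 27 - 9 \frac{0 + P}{\left(0 - 3\right) + P} = 27 - 9 \frac{P}{-3 + P} = 27 - \frac{9 P}{-3 + P}$)
$s{\left(-2 \right)} K{\left(5,5 \right)} \left(-30\right) = \frac{9 \frac{1}{-3 + 5} \left(-9 + 2 \cdot 5\right)}{42} \left(-30\right) = \frac{9 \cdot \frac{1}{2} \left(-9 + 10\right)}{42} \left(-30\right) = \frac{9 \cdot \frac{1}{2} \cdot 1}{42} \left(-30\right) = \frac{1}{42} \cdot \frac{9}{2} \left(-30\right) = \frac{3}{28} \left(-30\right) = - \frac{45}{14}$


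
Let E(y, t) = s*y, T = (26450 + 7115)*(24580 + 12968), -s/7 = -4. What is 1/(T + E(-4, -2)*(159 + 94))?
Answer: 1/1260270284 ≈ 7.9348e-10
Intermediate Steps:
s = 28 (s = -7*(-4) = 28)
T = 1260298620 (T = 33565*37548 = 1260298620)
E(y, t) = 28*y
1/(T + E(-4, -2)*(159 + 94)) = 1/(1260298620 + (28*(-4))*(159 + 94)) = 1/(1260298620 - 112*253) = 1/(1260298620 - 28336) = 1/1260270284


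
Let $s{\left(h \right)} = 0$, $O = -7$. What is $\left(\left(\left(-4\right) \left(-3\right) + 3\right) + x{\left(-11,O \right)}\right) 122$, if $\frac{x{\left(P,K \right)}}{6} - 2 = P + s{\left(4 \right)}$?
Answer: $-4758$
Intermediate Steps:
$x{\left(P,K \right)} = 12 + 6 P$ ($x{\left(P,K \right)} = 12 + 6 \left(P + 0\right) = 12 + 6 P$)
$\left(\left(\left(-4\right) \left(-3\right) + 3\right) + x{\left(-11,O \right)}\right) 122 = \left(\left(\left(-4\right) \left(-3\right) + 3\right) + \left(12 + 6 \left(-11\right)\right)\right) 122 = \left(\left(12 + 3\right) + \left(12 - 66\right)\right) 122 = \left(15 - 54\right) 122 = \left(-39\right) 122 = -4758$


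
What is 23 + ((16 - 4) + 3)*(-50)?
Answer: -727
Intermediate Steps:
23 + ((16 - 4) + 3)*(-50) = 23 + (12 + 3)*(-50) = 23 + 15*(-50) = 23 - 750 = -727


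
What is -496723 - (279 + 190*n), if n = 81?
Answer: -512392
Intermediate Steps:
-496723 - (279 + 190*n) = -496723 - (279 + 190*81) = -496723 - (279 + 15390) = -496723 - 1*15669 = -496723 - 15669 = -512392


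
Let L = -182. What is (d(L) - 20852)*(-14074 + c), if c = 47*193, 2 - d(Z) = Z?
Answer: 103402004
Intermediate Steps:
d(Z) = 2 - Z
c = 9071
(d(L) - 20852)*(-14074 + c) = ((2 - 1*(-182)) - 20852)*(-14074 + 9071) = ((2 + 182) - 20852)*(-5003) = (184 - 20852)*(-5003) = -20668*(-5003) = 103402004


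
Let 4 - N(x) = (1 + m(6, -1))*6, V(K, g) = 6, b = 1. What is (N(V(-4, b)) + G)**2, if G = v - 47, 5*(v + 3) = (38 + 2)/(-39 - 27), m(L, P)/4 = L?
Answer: 41886784/1089 ≈ 38464.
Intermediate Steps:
m(L, P) = 4*L
N(x) = -146 (N(x) = 4 - (1 + 4*6)*6 = 4 - (1 + 24)*6 = 4 - 25*6 = 4 - 1*150 = 4 - 150 = -146)
v = -103/33 (v = -3 + ((38 + 2)/(-39 - 27))/5 = -3 + (40/(-66))/5 = -3 + (40*(-1/66))/5 = -3 + (1/5)*(-20/33) = -3 - 4/33 = -103/33 ≈ -3.1212)
G = -1654/33 (G = -103/33 - 47 = -1654/33 ≈ -50.121)
(N(V(-4, b)) + G)**2 = (-146 - 1654/33)**2 = (-6472/33)**2 = 41886784/1089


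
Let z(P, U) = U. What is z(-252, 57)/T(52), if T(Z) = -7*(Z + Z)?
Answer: -57/728 ≈ -0.078297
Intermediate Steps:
T(Z) = -14*Z
z(-252, 57)/T(52) = 57/((-14*52)) = 57/(-728) = 57*(-1/728) = -57/728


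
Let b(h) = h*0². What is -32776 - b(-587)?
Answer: -32776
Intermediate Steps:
b(h) = 0 (b(h) = h*0 = 0)
-32776 - b(-587) = -32776 - 1*0 = -32776 + 0 = -32776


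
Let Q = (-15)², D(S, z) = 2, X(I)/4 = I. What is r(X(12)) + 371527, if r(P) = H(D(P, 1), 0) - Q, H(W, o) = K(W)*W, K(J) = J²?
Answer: 371310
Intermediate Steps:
X(I) = 4*I
Q = 225
H(W, o) = W³ (H(W, o) = W²*W = W³)
r(P) = -217 (r(P) = 2³ - 1*225 = 8 - 225 = -217)
r(X(12)) + 371527 = -217 + 371527 = 371310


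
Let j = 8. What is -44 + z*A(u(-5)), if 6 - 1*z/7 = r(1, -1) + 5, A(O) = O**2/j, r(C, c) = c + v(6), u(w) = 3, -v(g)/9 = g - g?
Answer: -113/4 ≈ -28.250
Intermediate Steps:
v(g) = 0 (v(g) = -9*(g - g) = -9*0 = 0)
r(C, c) = c (r(C, c) = c + 0 = c)
A(O) = O**2/8
z = 14 (z = 42 - 7*(-1 + 5) = 42 - 7*4 = 42 - 28 = 14)
-44 + z*A(u(-5)) = -44 + 14*((1/8)*3**2) = -44 + 14*((1/8)*9) = -44 + 14*(9/8) = -44 + 63/4 = -113/4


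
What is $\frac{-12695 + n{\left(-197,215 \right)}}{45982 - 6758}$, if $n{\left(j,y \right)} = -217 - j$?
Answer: $- \frac{12715}{39224} \approx -0.32416$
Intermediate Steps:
$\frac{-12695 + n{\left(-197,215 \right)}}{45982 - 6758} = \frac{-12695 - 20}{45982 - 6758} = \frac{-12695 + \left(-217 + 197\right)}{39224} = \left(-12695 - 20\right) \frac{1}{39224} = \left(-12715\right) \frac{1}{39224} = - \frac{12715}{39224}$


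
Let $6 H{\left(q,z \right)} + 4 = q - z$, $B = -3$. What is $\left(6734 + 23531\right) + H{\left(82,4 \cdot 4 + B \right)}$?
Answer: $\frac{181655}{6} \approx 30276.0$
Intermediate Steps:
$H{\left(q,z \right)} = - \frac{2}{3} - \frac{z}{6} + \frac{q}{6}$ ($H{\left(q,z \right)} = - \frac{2}{3} + \frac{q - z}{6} = - \frac{2}{3} + \left(- \frac{z}{6} + \frac{q}{6}\right) = - \frac{2}{3} - \frac{z}{6} + \frac{q}{6}$)
$\left(6734 + 23531\right) + H{\left(82,4 \cdot 4 + B \right)} = \left(6734 + 23531\right) - \left(-13 + \frac{4 \cdot 4 - 3}{6}\right) = 30265 - \left(-13 + \frac{16 - 3}{6}\right) = 30265 - - \frac{65}{6} = 30265 + \frac{65}{6} = \frac{181655}{6}$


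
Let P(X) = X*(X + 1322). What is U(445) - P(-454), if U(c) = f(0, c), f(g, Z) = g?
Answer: 394072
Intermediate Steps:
P(X) = X*(1322 + X)
U(c) = 0
U(445) - P(-454) = 0 - (-454)*(1322 - 454) = 0 - (-454)*868 = 0 - 1*(-394072) = 0 + 394072 = 394072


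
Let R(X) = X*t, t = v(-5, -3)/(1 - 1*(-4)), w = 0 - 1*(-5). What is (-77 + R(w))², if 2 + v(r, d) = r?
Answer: 7056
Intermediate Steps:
w = 5 (w = 0 + 5 = 5)
v(r, d) = -2 + r
t = -7/5 (t = (-2 - 5)/(1 - 1*(-4)) = -7/(1 + 4) = -7/5 ≈ -1.4000)
R(X) = -7*X/5 (R(X) = X*(-7/5) = -7*X/5)
(-77 + R(w))² = (-77 - 7/5*5)² = (-77 - 7)² = (-84)² = 7056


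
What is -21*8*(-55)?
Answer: 9240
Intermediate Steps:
-21*8*(-55) = -168*(-55) = 9240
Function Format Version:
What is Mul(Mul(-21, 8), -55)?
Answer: 9240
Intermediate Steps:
Mul(Mul(-21, 8), -55) = Mul(-168, -55) = 9240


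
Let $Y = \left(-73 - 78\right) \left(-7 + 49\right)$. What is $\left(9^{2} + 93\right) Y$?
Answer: $-1103508$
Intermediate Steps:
$Y = -6342$ ($Y = \left(-151\right) 42 = -6342$)
$\left(9^{2} + 93\right) Y = \left(9^{2} + 93\right) \left(-6342\right) = \left(81 + 93\right) \left(-6342\right) = 174 \left(-6342\right) = -1103508$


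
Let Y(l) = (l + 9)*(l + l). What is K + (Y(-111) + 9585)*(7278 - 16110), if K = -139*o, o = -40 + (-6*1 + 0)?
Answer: -284640134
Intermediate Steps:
Y(l) = 2*l*(9 + l) (Y(l) = (9 + l)*(2*l) = 2*l*(9 + l))
o = -46 (o = -40 + (-6 + 0) = -40 - 6 = -46)
K = 6394 (K = -139*(-46) = 6394)
K + (Y(-111) + 9585)*(7278 - 16110) = 6394 + (2*(-111)*(9 - 111) + 9585)*(7278 - 16110) = 6394 + (2*(-111)*(-102) + 9585)*(-8832) = 6394 + (22644 + 9585)*(-8832) = 6394 + 32229*(-8832) = 6394 - 284646528 = -284640134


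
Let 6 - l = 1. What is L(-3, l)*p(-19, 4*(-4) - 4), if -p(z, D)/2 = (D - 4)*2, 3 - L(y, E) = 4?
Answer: -96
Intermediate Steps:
l = 5 (l = 6 - 1*1 = 6 - 1 = 5)
L(y, E) = -1 (L(y, E) = 3 - 1*4 = 3 - 4 = -1)
p(z, D) = 16 - 4*D (p(z, D) = -2*(D - 4)*2 = -2*(-4 + D)*2 = -2*(-8 + 2*D) = 16 - 4*D)
L(-3, l)*p(-19, 4*(-4) - 4) = -(16 - 4*(4*(-4) - 4)) = -(16 - 4*(-16 - 4)) = -(16 - 4*(-20)) = -(16 + 80) = -1*96 = -96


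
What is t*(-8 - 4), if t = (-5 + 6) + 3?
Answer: -48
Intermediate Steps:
t = 4 (t = 1 + 3 = 4)
t*(-8 - 4) = 4*(-8 - 4) = 4*(-12) = -48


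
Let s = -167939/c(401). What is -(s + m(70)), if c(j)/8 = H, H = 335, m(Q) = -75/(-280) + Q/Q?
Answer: 287947/4690 ≈ 61.396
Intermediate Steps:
m(Q) = 71/56 (m(Q) = -75*(-1/280) + 1 = 15/56 + 1 = 71/56)
c(j) = 2680 (c(j) = 8*335 = 2680)
s = -167939/2680 ≈ -62.664
-(s + m(70)) = -(-167939/2680 + 71/56) = -1*(-287947/4690) = 287947/4690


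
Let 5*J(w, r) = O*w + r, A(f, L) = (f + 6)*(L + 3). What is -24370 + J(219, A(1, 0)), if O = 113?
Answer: -97082/5 ≈ -19416.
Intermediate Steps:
A(f, L) = (3 + L)*(6 + f) (A(f, L) = (6 + f)*(3 + L) = (3 + L)*(6 + f))
J(w, r) = r/5 + 113*w/5 (J(w, r) = (113*w + r)/5 = (r + 113*w)/5 = r/5 + 113*w/5)
-24370 + J(219, A(1, 0)) = -24370 + ((18 + 3*1 + 6*0 + 0*1)/5 + (113/5)*219) = -24370 + ((18 + 3 + 0 + 0)/5 + 24747/5) = -24370 + ((1/5)*21 + 24747/5) = -24370 + (21/5 + 24747/5) = -24370 + 24768/5 = -97082/5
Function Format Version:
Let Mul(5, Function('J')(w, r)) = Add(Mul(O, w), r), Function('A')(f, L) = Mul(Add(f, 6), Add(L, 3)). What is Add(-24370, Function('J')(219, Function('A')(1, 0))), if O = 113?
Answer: Rational(-97082, 5) ≈ -19416.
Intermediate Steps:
Function('A')(f, L) = Mul(Add(3, L), Add(6, f)) (Function('A')(f, L) = Mul(Add(6, f), Add(3, L)) = Mul(Add(3, L), Add(6, f)))
Function('J')(w, r) = Add(Mul(Rational(1, 5), r), Mul(Rational(113, 5), w)) (Function('J')(w, r) = Mul(Rational(1, 5), Add(Mul(113, w), r)) = Mul(Rational(1, 5), Add(r, Mul(113, w))) = Add(Mul(Rational(1, 5), r), Mul(Rational(113, 5), w)))
Add(-24370, Function('J')(219, Function('A')(1, 0))) = Add(-24370, Add(Mul(Rational(1, 5), Add(18, Mul(3, 1), Mul(6, 0), Mul(0, 1))), Mul(Rational(113, 5), 219))) = Add(-24370, Add(Mul(Rational(1, 5), Add(18, 3, 0, 0)), Rational(24747, 5))) = Add(-24370, Add(Mul(Rational(1, 5), 21), Rational(24747, 5))) = Add(-24370, Add(Rational(21, 5), Rational(24747, 5))) = Add(-24370, Rational(24768, 5)) = Rational(-97082, 5)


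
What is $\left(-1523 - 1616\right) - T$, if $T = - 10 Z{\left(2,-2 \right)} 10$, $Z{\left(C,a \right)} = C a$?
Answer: $-3539$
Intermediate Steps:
$T = 400$ ($T = - 10 \cdot 2 \left(-2\right) 10 = \left(-10\right) \left(-4\right) 10 = 40 \cdot 10 = 400$)
$\left(-1523 - 1616\right) - T = \left(-1523 - 1616\right) - 400 = -3139 - 400 = -3539$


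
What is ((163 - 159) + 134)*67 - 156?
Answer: 9090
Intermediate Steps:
((163 - 159) + 134)*67 - 156 = (4 + 134)*67 - 156 = 138*67 - 156 = 9246 - 156 = 9090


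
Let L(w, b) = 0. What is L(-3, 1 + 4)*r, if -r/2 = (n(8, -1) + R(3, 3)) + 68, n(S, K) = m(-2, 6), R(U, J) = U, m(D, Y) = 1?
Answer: 0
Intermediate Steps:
n(S, K) = 1
r = -144 (r = -2*((1 + 3) + 68) = -2*(4 + 68) = -2*72 = -144)
L(-3, 1 + 4)*r = 0*(-144) = 0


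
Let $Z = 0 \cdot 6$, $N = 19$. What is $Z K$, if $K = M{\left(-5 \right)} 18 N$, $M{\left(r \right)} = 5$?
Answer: $0$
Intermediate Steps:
$K = 1710$ ($K = 5 \cdot 18 \cdot 19 = 90 \cdot 19 = 1710$)
$Z = 0$
$Z K = 0 \cdot 1710 = 0$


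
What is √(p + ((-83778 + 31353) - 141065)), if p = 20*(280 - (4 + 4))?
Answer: 5*I*√7522 ≈ 433.65*I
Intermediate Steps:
p = 5440 (p = 20*(280 - 1*8) = 20*(280 - 8) = 20*272 = 5440)
√(p + ((-83778 + 31353) - 141065)) = √(5440 + ((-83778 + 31353) - 141065)) = √(5440 + (-52425 - 141065)) = √(5440 - 193490) = √(-188050) = 5*I*√7522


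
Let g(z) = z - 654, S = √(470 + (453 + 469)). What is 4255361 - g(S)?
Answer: 4256015 - 4*√87 ≈ 4.2560e+6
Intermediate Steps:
S = 4*√87 (S = √(470 + 922) = √1392 = 4*√87 ≈ 37.310)
g(z) = -654 + z
4255361 - g(S) = 4255361 - (-654 + 4*√87) = 4255361 + (654 - 4*√87) = 4256015 - 4*√87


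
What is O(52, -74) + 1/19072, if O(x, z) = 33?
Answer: 629377/19072 ≈ 33.000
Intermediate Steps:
O(52, -74) + 1/19072 = 33 + 1/19072 = 629377/19072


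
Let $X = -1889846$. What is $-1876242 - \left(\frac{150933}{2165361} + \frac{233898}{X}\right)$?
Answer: $- \frac{182808454415897176}{97433305343} \approx -1.8762 \cdot 10^{6}$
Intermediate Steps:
$-1876242 - \left(\frac{150933}{2165361} + \frac{233898}{X}\right) = -1876242 - \left(\frac{150933}{2165361} + \frac{233898}{-1889846}\right) = -1876242 - \left(150933 \cdot \frac{1}{2165361} + 233898 \left(- \frac{1}{1889846}\right)\right) = -1876242 - \left(\frac{50311}{721787} - \frac{16707}{134989}\right) = -1876242 - - \frac{5267463830}{97433305343} = -1876242 + \frac{5267463830}{97433305343} = - \frac{182808454415897176}{97433305343}$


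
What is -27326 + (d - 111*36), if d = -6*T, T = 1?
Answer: -31328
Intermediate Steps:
d = -6 (d = -6*1 = -6)
-27326 + (d - 111*36) = -27326 + (-6 - 111*36) = -27326 + (-6 - 3996) = -27326 - 4002 = -31328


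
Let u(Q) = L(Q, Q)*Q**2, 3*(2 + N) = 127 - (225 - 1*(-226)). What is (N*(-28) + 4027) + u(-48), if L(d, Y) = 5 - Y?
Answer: 129219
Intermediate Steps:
N = -110 (N = -2 + (127 - (225 - 1*(-226)))/3 = -2 + (127 - (225 + 226))/3 = -2 + (127 - 1*451)/3 = -2 + (127 - 451)/3 = -2 + (1/3)*(-324) = -2 - 108 = -110)
u(Q) = Q**2*(5 - Q) (u(Q) = (5 - Q)*Q**2 = Q**2*(5 - Q))
(N*(-28) + 4027) + u(-48) = (-110*(-28) + 4027) + (-48)**2*(5 - 1*(-48)) = (3080 + 4027) + 2304*(5 + 48) = 7107 + 2304*53 = 7107 + 122112 = 129219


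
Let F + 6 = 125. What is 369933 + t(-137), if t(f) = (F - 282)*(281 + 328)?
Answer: 270666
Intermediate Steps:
F = 119 (F = -6 + 125 = 119)
t(f) = -99267 (t(f) = (119 - 282)*(281 + 328) = -163*609 = -99267)
369933 + t(-137) = 369933 - 99267 = 270666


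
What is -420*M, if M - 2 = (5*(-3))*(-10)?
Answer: -63840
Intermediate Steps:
M = 152 (M = 2 + (5*(-3))*(-10) = 2 - 15*(-10) = 2 + 150 = 152)
-420*M = -420*152 = -63840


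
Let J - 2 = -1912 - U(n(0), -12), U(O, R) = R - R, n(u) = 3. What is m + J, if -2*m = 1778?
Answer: -2799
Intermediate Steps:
U(O, R) = 0
m = -889 (m = -1/2*1778 = -889)
J = -1910 (J = 2 + (-1912 - 1*0) = 2 + (-1912 + 0) = 2 - 1912 = -1910)
m + J = -889 - 1910 = -2799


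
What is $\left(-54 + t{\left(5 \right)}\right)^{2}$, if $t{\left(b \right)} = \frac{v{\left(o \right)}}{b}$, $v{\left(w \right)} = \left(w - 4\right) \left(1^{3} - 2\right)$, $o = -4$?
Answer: $\frac{68644}{25} \approx 2745.8$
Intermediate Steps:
$v{\left(w \right)} = 4 - w$ ($v{\left(w \right)} = \left(-4 + w\right) \left(1 - 2\right) = \left(-4 + w\right) \left(-1\right) = 4 - w$)
$t{\left(b \right)} = \frac{8}{b}$ ($t{\left(b \right)} = \frac{4 - -4}{b} = \frac{4 + 4}{b} = \frac{8}{b}$)
$\left(-54 + t{\left(5 \right)}\right)^{2} = \left(-54 + \frac{8}{5}\right)^{2} = \left(- \frac{262}{5}\right)^{2} = \frac{68644}{25}$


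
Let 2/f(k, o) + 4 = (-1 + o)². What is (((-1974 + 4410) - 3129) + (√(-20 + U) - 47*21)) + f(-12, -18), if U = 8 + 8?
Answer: -599758/357 + 2*I ≈ -1680.0 + 2.0*I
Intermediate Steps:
U = 16
f(k, o) = 2/(-4 + (-1 + o)²)
(((-1974 + 4410) - 3129) + (√(-20 + U) - 47*21)) + f(-12, -18) = (((-1974 + 4410) - 3129) + (√(-20 + 16) - 47*21)) + 2/(-4 + (-1 - 18)²) = ((2436 - 3129) + (√(-4) - 987)) + 2/(-4 + (-19)²) = (-693 + (2*I - 987)) + 2/(-4 + 361) = (-693 + (-987 + 2*I)) + 2/357 = (-1680 + 2*I) + 2*(1/357) = (-1680 + 2*I) + 2/357 = -599758/357 + 2*I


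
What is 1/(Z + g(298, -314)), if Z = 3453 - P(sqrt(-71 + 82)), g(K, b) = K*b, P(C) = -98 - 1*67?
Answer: -1/89954 ≈ -1.1117e-5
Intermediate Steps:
P(C) = -165 (P(C) = -98 - 67 = -165)
Z = 3618 (Z = 3453 - 1*(-165) = 3453 + 165 = 3618)
1/(Z + g(298, -314)) = 1/(3618 + 298*(-314)) = 1/(3618 - 93572) = 1/(-89954) = -1/89954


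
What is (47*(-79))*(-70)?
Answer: 259910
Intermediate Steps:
(47*(-79))*(-70) = -3713*(-70) = 259910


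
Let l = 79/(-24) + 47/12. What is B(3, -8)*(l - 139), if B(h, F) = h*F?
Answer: 3321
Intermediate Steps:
B(h, F) = F*h
l = 5/8 (l = 79*(-1/24) + 47*(1/12) = -79/24 + 47/12 = 5/8 ≈ 0.62500)
B(3, -8)*(l - 139) = (-8*3)*(5/8 - 139) = -24*(-1107/8) = 3321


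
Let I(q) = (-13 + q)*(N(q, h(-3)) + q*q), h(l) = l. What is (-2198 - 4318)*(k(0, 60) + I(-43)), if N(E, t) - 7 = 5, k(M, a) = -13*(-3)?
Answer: 678817332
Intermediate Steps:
k(M, a) = 39
N(E, t) = 12 (N(E, t) = 7 + 5 = 12)
I(q) = (-13 + q)*(12 + q²) (I(q) = (-13 + q)*(12 + q*q) = (-13 + q)*(12 + q²))
(-2198 - 4318)*(k(0, 60) + I(-43)) = (-2198 - 4318)*(39 + (-156 + (-43)³ - 13*(-43)² + 12*(-43))) = -6516*(39 + (-156 - 79507 - 13*1849 - 516)) = -6516*(39 + (-156 - 79507 - 24037 - 516)) = -6516*(39 - 104216) = -6516*(-104177) = 678817332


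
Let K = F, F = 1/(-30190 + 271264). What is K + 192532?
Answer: 46414459369/241074 ≈ 1.9253e+5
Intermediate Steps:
F = 1/241074 ≈ 4.1481e-6
K = 1/241074 ≈ 4.1481e-6
K + 192532 = 1/241074 + 192532 = 46414459369/241074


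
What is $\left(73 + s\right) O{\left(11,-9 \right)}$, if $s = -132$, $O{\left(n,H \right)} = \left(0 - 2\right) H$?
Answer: $-1062$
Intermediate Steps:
$O{\left(n,H \right)} = - 2 H$
$\left(73 + s\right) O{\left(11,-9 \right)} = \left(73 - 132\right) \left(\left(-2\right) \left(-9\right)\right) = \left(-59\right) 18 = -1062$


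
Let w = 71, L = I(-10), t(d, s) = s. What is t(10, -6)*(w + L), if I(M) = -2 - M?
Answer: -474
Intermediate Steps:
L = 8 (L = -2 - 1*(-10) = -2 + 10 = 8)
t(10, -6)*(w + L) = -6*(71 + 8) = -6*79 = -474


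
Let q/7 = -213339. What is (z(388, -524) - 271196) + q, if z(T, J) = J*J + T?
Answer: -1489605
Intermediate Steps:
z(T, J) = T + J² (z(T, J) = J² + T = T + J²)
q = -1493373 (q = 7*(-213339) = -1493373)
(z(388, -524) - 271196) + q = ((388 + (-524)²) - 271196) - 1493373 = ((388 + 274576) - 271196) - 1493373 = (274964 - 271196) - 1493373 = 3768 - 1493373 = -1489605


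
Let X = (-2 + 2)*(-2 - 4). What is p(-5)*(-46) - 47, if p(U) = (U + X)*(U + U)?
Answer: -2347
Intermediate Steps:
X = 0 (X = 0*(-6) = 0)
p(U) = 2*U**2 (p(U) = (U + 0)*(U + U) = U*(2*U) = 2*U**2)
p(-5)*(-46) - 47 = (2*(-5)**2)*(-46) - 47 = (2*25)*(-46) - 47 = 50*(-46) - 47 = -2300 - 47 = -2347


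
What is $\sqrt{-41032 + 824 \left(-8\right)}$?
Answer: $2 i \sqrt{11906} \approx 218.23 i$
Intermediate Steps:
$\sqrt{-41032 + 824 \left(-8\right)} = \sqrt{-41032 - 6592} = \sqrt{-47624} = 2 i \sqrt{11906}$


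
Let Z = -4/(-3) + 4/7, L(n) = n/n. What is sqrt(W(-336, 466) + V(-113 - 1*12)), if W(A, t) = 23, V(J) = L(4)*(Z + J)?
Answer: I*sqrt(44142)/21 ≈ 10.005*I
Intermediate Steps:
L(n) = 1
Z = 40/21 (Z = -4*(-1/3) + 4*(1/7) = 4/3 + 4/7 = 40/21 ≈ 1.9048)
V(J) = 40/21 + J (V(J) = 1*(40/21 + J) = 40/21 + J)
sqrt(W(-336, 466) + V(-113 - 1*12)) = sqrt(23 + (40/21 + (-113 - 1*12))) = sqrt(23 + (40/21 + (-113 - 12))) = sqrt(23 + (40/21 - 125)) = sqrt(23 - 2585/21) = sqrt(-2102/21) = I*sqrt(44142)/21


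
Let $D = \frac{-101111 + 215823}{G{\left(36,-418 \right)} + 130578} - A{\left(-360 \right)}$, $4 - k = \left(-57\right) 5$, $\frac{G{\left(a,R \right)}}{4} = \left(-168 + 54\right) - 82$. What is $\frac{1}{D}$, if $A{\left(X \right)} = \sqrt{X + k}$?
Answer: $\frac{3722232332}{302314773975} + \frac{4211620609 i \sqrt{71}}{302314773975} \approx 0.012312 + 0.11739 i$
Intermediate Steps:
$G{\left(a,R \right)} = -784$ ($G{\left(a,R \right)} = 4 \left(\left(-168 + 54\right) - 82\right) = 4 \left(-114 - 82\right) = 4 \left(-196\right) = -784$)
$k = 289$ ($k = 4 - \left(-57\right) 5 = 4 - -285 = 4 + 285 = 289$)
$A{\left(X \right)} = \sqrt{289 + X}$ ($A{\left(X \right)} = \sqrt{X + 289} = \sqrt{289 + X}$)
$D = \frac{57356}{64897} - i \sqrt{71}$ ($D = \frac{-101111 + 215823}{-784 + 130578} - \sqrt{289 - 360} = \frac{114712}{129794} - \sqrt{-71} = 114712 \cdot \frac{1}{129794} - i \sqrt{71} = \frac{57356}{64897} - i \sqrt{71} \approx 0.8838 - 8.4261 i$)
$\frac{1}{D} = \frac{1}{\frac{57356}{64897} - i \sqrt{71}}$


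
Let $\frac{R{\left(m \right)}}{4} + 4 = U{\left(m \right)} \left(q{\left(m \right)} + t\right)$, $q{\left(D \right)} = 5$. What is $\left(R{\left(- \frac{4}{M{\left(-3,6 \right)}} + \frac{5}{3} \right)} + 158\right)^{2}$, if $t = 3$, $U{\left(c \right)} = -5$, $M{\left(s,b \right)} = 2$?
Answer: $324$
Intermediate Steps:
$R{\left(m \right)} = -176$ ($R{\left(m \right)} = -16 + 4 \left(- 5 \left(5 + 3\right)\right) = -16 + 4 \left(\left(-5\right) 8\right) = -16 + 4 \left(-40\right) = -16 - 160 = -176$)
$\left(R{\left(- \frac{4}{M{\left(-3,6 \right)}} + \frac{5}{3} \right)} + 158\right)^{2} = \left(-176 + 158\right)^{2} = \left(-18\right)^{2} = 324$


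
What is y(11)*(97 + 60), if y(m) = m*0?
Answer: 0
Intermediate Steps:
y(m) = 0
y(11)*(97 + 60) = 0*(97 + 60) = 0*157 = 0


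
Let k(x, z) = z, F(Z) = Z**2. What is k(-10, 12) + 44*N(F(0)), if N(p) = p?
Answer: 12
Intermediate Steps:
k(-10, 12) + 44*N(F(0)) = 12 + 44*0**2 = 12 + 44*0 = 12 + 0 = 12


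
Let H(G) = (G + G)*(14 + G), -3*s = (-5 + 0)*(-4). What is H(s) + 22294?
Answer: 199766/9 ≈ 22196.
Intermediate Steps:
s = -20/3 (s = -(-5 + 0)*(-4)/3 = -(-5)*(-4)/3 = -1/3*20 = -20/3 ≈ -6.6667)
H(G) = 2*G*(14 + G) (H(G) = (2*G)*(14 + G) = 2*G*(14 + G))
H(s) + 22294 = 2*(-20/3)*(14 - 20/3) + 22294 = 2*(-20/3)*(22/3) + 22294 = -880/9 + 22294 = 199766/9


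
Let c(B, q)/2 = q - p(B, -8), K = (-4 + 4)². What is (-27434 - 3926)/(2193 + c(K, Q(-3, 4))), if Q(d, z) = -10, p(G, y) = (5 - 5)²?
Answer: -31360/2173 ≈ -14.432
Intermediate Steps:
p(G, y) = 0 (p(G, y) = 0² = 0)
K = 0 (K = 0² = 0)
c(B, q) = 2*q (c(B, q) = 2*(q - 1*0) = 2*(q + 0) = 2*q)
(-27434 - 3926)/(2193 + c(K, Q(-3, 4))) = (-27434 - 3926)/(2193 + 2*(-10)) = -31360/(2193 - 20) = -31360/2173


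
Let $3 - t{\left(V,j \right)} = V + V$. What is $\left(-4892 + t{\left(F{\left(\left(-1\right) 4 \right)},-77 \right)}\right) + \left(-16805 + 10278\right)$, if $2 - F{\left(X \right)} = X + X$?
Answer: $-11436$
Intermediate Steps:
$F{\left(X \right)} = 2 - 2 X$ ($F{\left(X \right)} = 2 - \left(X + X\right) = 2 - 2 X$)
$t{\left(V,j \right)} = 3 - 2 V$ ($t{\left(V,j \right)} = 3 - \left(V + V\right) = 3 - 2 V$)
$\left(-4892 + t{\left(F{\left(\left(-1\right) 4 \right)},-77 \right)}\right) + \left(-16805 + 10278\right) = \left(-4892 + \left(3 - 2 \left(2 - 2 \left(\left(-1\right) 4\right)\right)\right)\right) + \left(-16805 + 10278\right) = \left(-4892 + \left(3 - 2 \left(2 - -8\right)\right)\right) - 6527 = \left(-4892 + \left(3 - 2 \left(2 + 8\right)\right)\right) - 6527 = \left(-4892 + \left(3 - 20\right)\right) - 6527 = \left(-4892 - 17\right) - 6527 = -4909 - 6527 = -11436$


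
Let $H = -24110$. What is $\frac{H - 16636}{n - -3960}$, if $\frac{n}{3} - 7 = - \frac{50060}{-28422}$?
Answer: $- \frac{193013802}{18883027} \approx -10.222$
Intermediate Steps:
$n = \frac{124507}{4737}$ ($n = 21 + 3 \left(- \frac{50060}{-28422}\right) = 21 + 3 \left(\left(-50060\right) \left(- \frac{1}{28422}\right)\right) = 21 + 3 \cdot \frac{25030}{14211} = 21 + \frac{25030}{4737} = \frac{124507}{4737} \approx 26.284$)
$\frac{H - 16636}{n - -3960} = \frac{-24110 - 16636}{\frac{124507}{4737} - -3960} = - \frac{40746}{\frac{124507}{4737} + 3960} = - \frac{40746}{\frac{18883027}{4737}} = \left(-40746\right) \frac{4737}{18883027} = - \frac{193013802}{18883027}$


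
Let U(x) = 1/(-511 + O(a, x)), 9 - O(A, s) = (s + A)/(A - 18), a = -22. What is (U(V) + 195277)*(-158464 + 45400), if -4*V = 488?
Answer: -6976900327383/316 ≈ -2.2079e+10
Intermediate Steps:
V = -122 (V = -¼*488 = -122)
O(A, s) = 9 - (A + s)/(-18 + A) (O(A, s) = 9 - (s + A)/(A - 18) = 9 - (A + s)/(-18 + A))
U(x) = 1/(-10051/20 + x/40) (U(x) = 1/(-511 + (-162 - x + 8*(-22))/(-18 - 22)) = 1/(-511 + (-162 - x - 176)/(-40)) = 1/(-511 - (-338 - x)/40) = 1/(-511 + (169/20 + x/40)) = 1/(-10051/20 + x/40))
(U(V) + 195277)*(-158464 + 45400) = (40/(-20102 - 122) + 195277)*(-158464 + 45400) = (40/(-20224) + 195277)*(-113064) = (40*(-1/20224) + 195277)*(-113064) = (-5/2528 + 195277)*(-113064) = (493660251/2528)*(-113064) = -6976900327383/316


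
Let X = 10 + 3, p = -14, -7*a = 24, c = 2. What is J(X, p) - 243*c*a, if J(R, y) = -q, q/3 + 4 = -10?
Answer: 11958/7 ≈ 1708.3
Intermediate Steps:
q = -42 (q = -12 + 3*(-10) = -12 - 30 = -42)
a = -24/7 (a = -1/7*24 = -24/7 ≈ -3.4286)
X = 13
J(R, y) = 42 (J(R, y) = -1*(-42) = 42)
J(X, p) - 243*c*a = 42 - 486*(-24)/7 = 42 - 243*(-48/7) = 42 + 11664/7 = 11958/7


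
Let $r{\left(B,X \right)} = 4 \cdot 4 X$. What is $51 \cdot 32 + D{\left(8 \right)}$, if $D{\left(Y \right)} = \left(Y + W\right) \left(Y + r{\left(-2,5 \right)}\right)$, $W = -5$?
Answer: $1896$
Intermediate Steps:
$r{\left(B,X \right)} = 16 X$
$D{\left(Y \right)} = \left(-5 + Y\right) \left(80 + Y\right)$ ($D{\left(Y \right)} = \left(Y - 5\right) \left(Y + 16 \cdot 5\right) = \left(-5 + Y\right) \left(Y + 80\right) = \left(-5 + Y\right) \left(80 + Y\right)$)
$51 \cdot 32 + D{\left(8 \right)} = 51 \cdot 32 + \left(-400 + 8^{2} + 75 \cdot 8\right) = 1632 + \left(-400 + 64 + 600\right) = 1632 + 264 = 1896$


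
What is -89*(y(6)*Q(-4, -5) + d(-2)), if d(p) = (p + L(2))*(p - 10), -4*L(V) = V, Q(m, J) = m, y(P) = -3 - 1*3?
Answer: -4806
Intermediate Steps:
y(P) = -6 (y(P) = -3 - 3 = -6)
L(V) = -V/4
d(p) = (-10 + p)*(-½ + p) (d(p) = (p - ¼*2)*(p - 10) = (p - ½)*(-10 + p) = (-½ + p)*(-10 + p) = (-10 + p)*(-½ + p))
-89*(y(6)*Q(-4, -5) + d(-2)) = -89*(-6*(-4) + (5 + (-2)² - 21/2*(-2))) = -89*(24 + (5 + 4 + 21)) = -89*(24 + 30) = -89*54 = -4806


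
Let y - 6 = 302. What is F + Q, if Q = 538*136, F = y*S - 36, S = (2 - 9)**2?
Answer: 88224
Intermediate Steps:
y = 308 (y = 6 + 302 = 308)
S = 49 (S = (-7)**2 = 49)
F = 15056 (F = 308*49 - 36 = 15092 - 36 = 15056)
Q = 73168
F + Q = 15056 + 73168 = 88224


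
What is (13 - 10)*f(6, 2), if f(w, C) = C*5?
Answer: 30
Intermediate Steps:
f(w, C) = 5*C
(13 - 10)*f(6, 2) = (13 - 10)*(5*2) = 3*10 = 30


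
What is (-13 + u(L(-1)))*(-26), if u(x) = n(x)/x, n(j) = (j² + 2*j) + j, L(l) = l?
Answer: 286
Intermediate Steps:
n(j) = j² + 3*j
u(x) = 3 + x (u(x) = (x*(3 + x))/x = 3 + x)
(-13 + u(L(-1)))*(-26) = (-13 + (3 - 1))*(-26) = (-13 + 2)*(-26) = -11*(-26) = 286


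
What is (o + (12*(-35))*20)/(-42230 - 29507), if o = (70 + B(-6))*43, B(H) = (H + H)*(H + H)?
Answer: -802/71737 ≈ -0.011180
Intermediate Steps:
B(H) = 4*H**2 (B(H) = (2*H)*(2*H) = 4*H**2)
o = 9202 (o = (70 + 4*(-6)**2)*43 = (70 + 4*36)*43 = (70 + 144)*43 = 214*43 = 9202)
(o + (12*(-35))*20)/(-42230 - 29507) = (9202 + (12*(-35))*20)/(-42230 - 29507) = (9202 - 420*20)/(-71737) = (9202 - 8400)*(-1/71737) = 802*(-1/71737) = -802/71737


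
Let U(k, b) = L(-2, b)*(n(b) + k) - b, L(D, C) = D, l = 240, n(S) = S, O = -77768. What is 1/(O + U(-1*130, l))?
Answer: -1/78228 ≈ -1.2783e-5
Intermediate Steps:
U(k, b) = -3*b - 2*k (U(k, b) = -2*(b + k) - b = (-2*b - 2*k) - b = -3*b - 2*k)
1/(O + U(-1*130, l)) = 1/(-77768 + (-3*240 - (-2)*130)) = 1/(-77768 + (-720 - 2*(-130))) = 1/(-77768 + (-720 + 260)) = 1/(-77768 - 460) = 1/(-78228) = -1/78228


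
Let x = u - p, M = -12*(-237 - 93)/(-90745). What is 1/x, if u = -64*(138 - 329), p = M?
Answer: 18149/221854168 ≈ 8.1806e-5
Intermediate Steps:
M = -792/18149 (M = -12*(-330)*(-1/90745) = 3960*(-1/90745) = -792/18149 ≈ -0.043639)
p = -792/18149 ≈ -0.043639
u = 12224 (u = -64*(-191) = 12224)
x = 221854168/18149 (x = 12224 - 1*(-792/18149) = 12224 + 792/18149 = 221854168/18149 ≈ 12224.)
1/x = 1/(221854168/18149) = 18149/221854168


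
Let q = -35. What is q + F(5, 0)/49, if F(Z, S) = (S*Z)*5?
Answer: -35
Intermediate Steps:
F(Z, S) = 5*S*Z
q + F(5, 0)/49 = -35 + (5*0*5)/49 = -35 + (1/49)*0 = -35 + 0 = -35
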